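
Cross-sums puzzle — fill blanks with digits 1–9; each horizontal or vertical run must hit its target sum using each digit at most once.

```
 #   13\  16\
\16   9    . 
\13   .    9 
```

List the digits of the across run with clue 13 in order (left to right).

16 in 2 cells must be {7,9}.
R1C2 = 16 − 9 = 7 completes the 16 across.
R2C1 = 13 − 9 = 4 completes the 13 across.

4, 9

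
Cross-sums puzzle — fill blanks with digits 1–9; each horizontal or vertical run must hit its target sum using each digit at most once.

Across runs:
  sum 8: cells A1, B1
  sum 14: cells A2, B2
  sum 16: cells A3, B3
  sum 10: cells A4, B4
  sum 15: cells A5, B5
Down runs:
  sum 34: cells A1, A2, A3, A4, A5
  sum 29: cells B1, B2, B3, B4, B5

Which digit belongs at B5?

7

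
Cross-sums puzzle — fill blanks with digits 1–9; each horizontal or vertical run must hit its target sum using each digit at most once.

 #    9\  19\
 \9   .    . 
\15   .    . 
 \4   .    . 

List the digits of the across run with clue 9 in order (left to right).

4 in 2 cells must be {1,3}.
The 15 across and the 9 down share only 6, so R2C1 = 6.
R2C2 = 15 − 6 = 9 completes the 15 across.
Given what's placed, R3C1 must be 1 to fit the 4 across and 9 down.
R3C2 = 4 − 1 = 3 completes the 4 across.
R1C1 = 9 − 7 = 2 completes the 9 down.
R1C2 = 9 − 2 = 7 completes the 9 across.

2 7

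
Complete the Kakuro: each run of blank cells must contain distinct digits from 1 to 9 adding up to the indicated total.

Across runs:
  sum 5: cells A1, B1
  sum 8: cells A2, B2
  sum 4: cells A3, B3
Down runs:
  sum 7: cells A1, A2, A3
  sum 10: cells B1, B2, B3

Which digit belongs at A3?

1

4 in 2 cells must be {1,3}; 7 in 3 cells must be {1,2,4}.
The 4 across and the 7 down share only 1, so A3 = 1.
B3 = 4 − 1 = 3 completes the 4 across.
Given what's placed, A2 must be 2 to fit the 8 across and 7 down.
B2 = 8 − 2 = 6 completes the 8 across.
A1 = 7 − 3 = 4 completes the 7 down.
B1 = 5 − 4 = 1 completes the 5 across.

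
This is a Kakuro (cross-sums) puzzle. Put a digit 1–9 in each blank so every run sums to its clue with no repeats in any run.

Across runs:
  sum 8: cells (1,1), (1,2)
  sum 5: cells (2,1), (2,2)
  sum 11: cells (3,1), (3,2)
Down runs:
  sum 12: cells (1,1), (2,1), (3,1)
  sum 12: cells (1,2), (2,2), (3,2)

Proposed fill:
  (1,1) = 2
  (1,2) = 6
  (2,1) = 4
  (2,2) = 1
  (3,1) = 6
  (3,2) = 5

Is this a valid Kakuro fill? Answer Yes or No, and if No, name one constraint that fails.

Across: 2+6=8; 4+1=5; 6+5=11. Down: 2+4+6=12; 6+1+5=12. No digit repeats within any run.

Yes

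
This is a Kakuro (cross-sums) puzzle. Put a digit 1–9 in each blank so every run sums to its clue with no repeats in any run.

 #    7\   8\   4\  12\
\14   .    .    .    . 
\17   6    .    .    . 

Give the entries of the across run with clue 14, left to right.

1 6 3 4

4 in 2 cells must be {1,3}.
R1C1 = 7 − 6 = 1 completes the 7 down.
R1C3 = 3: the only remaining digit allowed by both the 14 across and the 4 down.
R2C3 = 4 − 3 = 1 completes the 4 down.
No cell is forced outright now. R1C2 can only be 2 or 6 (the digits allowed by both its 14 across and its 8 down). If R1C2 = 2: that forces R1C4 = 8, after which R2C2 would have to be in {2,3,7,8} for the 17 across but in {6} for the 8 down — contradiction. So R1C2 = 6.
R1C4 = 14 − 10 = 4 completes the 14 across.
R2C2 = 8 − 6 = 2 completes the 8 down.
R2C4 = 17 − 9 = 8 completes the 17 across.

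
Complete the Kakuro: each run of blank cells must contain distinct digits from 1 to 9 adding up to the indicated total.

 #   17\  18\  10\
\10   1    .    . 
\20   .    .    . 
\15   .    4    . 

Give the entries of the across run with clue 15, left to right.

Given what's placed, R3C1 must be 9 to fit the 15 across and 17 down.
R3C3 = 15 − 13 = 2 completes the 15 across.
R2C1 = 17 − 10 = 7 completes the 17 down.
Given what's placed, R2C3 must be 5 to fit the 20 across and 10 down.
R1C3 = 10 − 7 = 3 completes the 10 down.
R2C2 = 20 − 12 = 8 completes the 20 across.
R1C2 = 10 − 4 = 6 completes the 10 across.

9 4 2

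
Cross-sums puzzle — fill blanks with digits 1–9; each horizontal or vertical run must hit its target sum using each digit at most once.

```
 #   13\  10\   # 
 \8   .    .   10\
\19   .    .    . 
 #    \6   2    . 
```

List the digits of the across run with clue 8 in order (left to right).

5, 3

R3C3 = 6 − 2 = 4 completes the 6 across.
R2C3 = 10 − 4 = 6 completes the 10 down.
R2C2 = 5: the only remaining digit allowed by both the 19 across and the 10 down.
R1C2 = 10 − 7 = 3 completes the 10 down.
R2C1 = 19 − 11 = 8 completes the 19 across.
R1C1 = 8 − 3 = 5 completes the 8 across.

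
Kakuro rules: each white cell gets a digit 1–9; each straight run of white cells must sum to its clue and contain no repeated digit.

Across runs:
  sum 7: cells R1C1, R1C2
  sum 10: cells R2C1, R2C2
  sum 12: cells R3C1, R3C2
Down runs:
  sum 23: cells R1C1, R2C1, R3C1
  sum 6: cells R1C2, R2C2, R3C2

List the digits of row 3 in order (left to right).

23 in 3 cells must be {6,8,9}; 6 in 3 cells must be {1,2,3}.
The 7 across and the 23 down share only 6, so R1C1 = 6.
R1C2 = 7 − 6 = 1 completes the 7 across.
Given what's placed, R3C2 must be 3 to fit the 12 across and 6 down.
R2C2 = 6 − 4 = 2 completes the 6 down.
R3C1 = 12 − 3 = 9 completes the 12 across.
R2C1 = 10 − 2 = 8 completes the 10 across.

9 3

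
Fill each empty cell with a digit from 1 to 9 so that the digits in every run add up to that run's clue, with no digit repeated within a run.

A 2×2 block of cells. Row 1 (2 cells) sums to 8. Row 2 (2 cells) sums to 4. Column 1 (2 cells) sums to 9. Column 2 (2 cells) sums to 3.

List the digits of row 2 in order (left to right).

4 in 2 cells must be {1,3}; 3 in 2 cells must be {1,2}.
The 4 across and the 3 down share only 1, so (2,2) = 1.
(1,2) = 3 − 1 = 2 completes the 3 down.
(2,1) = 4 − 1 = 3 completes the 4 across.
(1,1) = 8 − 2 = 6 completes the 8 across.

3 1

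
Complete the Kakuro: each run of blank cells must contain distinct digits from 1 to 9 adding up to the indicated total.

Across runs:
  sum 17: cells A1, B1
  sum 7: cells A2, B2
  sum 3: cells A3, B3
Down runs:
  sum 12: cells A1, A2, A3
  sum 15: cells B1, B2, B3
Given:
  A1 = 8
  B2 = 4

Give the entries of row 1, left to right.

8 9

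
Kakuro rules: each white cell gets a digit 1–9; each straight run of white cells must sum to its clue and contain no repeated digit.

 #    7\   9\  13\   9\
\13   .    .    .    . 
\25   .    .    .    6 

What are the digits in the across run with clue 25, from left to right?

R1C4 = 9 − 6 = 3 completes the 9 down.
Nothing is forced directly, so branch on R2C1, whose candidates are 2 or 3 or 4. If R2C1 = 3: that forces R1C1 = 4, R1C3 = 5, R2C2 = 7, after which R2C3 would have to be in {9} for the 25 across but in {8} for the 13 down — contradiction. If R2C1 = 4: then R1C1 would have to be in {1,2,4,5,7} for the 13 across but in {3} for the 7 down — contradiction. So R2C1 = 2.
R1C1 = 7 − 2 = 5 completes the 7 down.
Given what's placed, R1C3 must be 4 to fit the 13 across and 13 down.
R2C2 = 8: the only remaining digit allowed by both the 25 across and the 9 down.
R2C3 = 25 − 16 = 9 completes the 25 across.
R1C2 = 13 − 12 = 1 completes the 13 across.

2, 8, 9, 6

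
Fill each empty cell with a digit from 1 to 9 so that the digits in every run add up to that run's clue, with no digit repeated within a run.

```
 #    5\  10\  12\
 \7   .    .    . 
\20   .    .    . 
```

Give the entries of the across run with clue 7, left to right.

2 1 4

7 in 3 cells must be {1,2,4}.
The 7 across and the 12 down share only 4, so R1C3 = 4.
R2C3 = 12 − 4 = 8 completes the 12 down.
Given what's placed, R2C1 must be 3 to fit the 20 across and 5 down.
R2C2 = 20 − 11 = 9 completes the 20 across.
R1C1 = 5 − 3 = 2 completes the 5 down.
R1C2 = 7 − 6 = 1 completes the 7 across.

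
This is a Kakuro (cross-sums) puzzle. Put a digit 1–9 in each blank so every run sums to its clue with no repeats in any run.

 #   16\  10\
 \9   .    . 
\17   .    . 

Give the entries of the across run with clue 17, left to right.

17 in 2 cells must be {8,9}; 16 in 2 cells must be {7,9}.
The 9 across and the 16 down share only 7, so R1C1 = 7.
R1C2 = 9 − 7 = 2 completes the 9 across.
R2C1 = 16 − 7 = 9 completes the 16 down.
R2C2 = 17 − 9 = 8 completes the 17 across.

9 8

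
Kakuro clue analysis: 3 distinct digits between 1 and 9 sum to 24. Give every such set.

{7,8,9}

3 distinct digits from 1–9 sum between 6 and 24.
Only one set works: {7,8,9}.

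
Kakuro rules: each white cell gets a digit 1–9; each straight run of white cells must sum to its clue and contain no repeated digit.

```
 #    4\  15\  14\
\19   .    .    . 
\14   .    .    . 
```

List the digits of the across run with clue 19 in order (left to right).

3, 7, 9

4 in 2 cells must be {1,3}.
The 19 across and the 4 down share only 3, so R1C1 = 3.
Given what's placed, R1C3 must be 9 to fit the 19 across and 14 down.
R2C1 = 4 − 3 = 1 completes the 4 down.
R2C3 = 14 − 9 = 5 completes the 14 down.
R1C2 = 19 − 12 = 7 completes the 19 across.
R2C2 = 14 − 6 = 8 completes the 14 across.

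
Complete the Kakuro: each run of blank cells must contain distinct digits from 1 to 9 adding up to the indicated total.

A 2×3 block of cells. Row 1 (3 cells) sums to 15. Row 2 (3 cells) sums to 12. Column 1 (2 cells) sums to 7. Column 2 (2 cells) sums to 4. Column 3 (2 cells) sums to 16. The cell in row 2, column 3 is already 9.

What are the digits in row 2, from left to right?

2, 1, 9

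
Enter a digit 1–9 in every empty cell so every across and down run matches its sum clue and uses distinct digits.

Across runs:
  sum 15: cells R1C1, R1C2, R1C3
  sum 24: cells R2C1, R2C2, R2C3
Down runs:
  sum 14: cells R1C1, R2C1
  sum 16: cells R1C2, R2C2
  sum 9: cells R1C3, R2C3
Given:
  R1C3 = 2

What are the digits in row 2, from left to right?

24 in 3 cells must be {7,8,9}; 16 in 2 cells must be {7,9}.
R2C3 = 9 − 2 = 7 completes the 9 down.
R2C2 = 9: the only remaining digit allowed by both the 24 across and the 16 down.
R1C2 = 16 − 9 = 7 completes the 16 down.
R2C1 = 24 − 16 = 8 completes the 24 across.
R1C1 = 15 − 9 = 6 completes the 15 across.

8 9 7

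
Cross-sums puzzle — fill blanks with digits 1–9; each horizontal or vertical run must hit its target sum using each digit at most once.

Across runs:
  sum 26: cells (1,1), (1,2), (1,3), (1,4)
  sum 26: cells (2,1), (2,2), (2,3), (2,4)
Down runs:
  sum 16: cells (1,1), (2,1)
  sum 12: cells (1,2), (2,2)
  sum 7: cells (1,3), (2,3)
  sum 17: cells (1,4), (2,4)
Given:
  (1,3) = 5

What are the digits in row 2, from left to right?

7, 8, 2, 9

16 in 2 cells must be {7,9}; 17 in 2 cells must be {8,9}.
(2,3) = 7 − 5 = 2 completes the 7 down.
Nothing is forced directly, so branch on (1,4), whose candidates are 8 or 9. If (1,4) = 9: then (1,1) would have to be in {4,8} for the 26 across but in {7,9} for the 16 down — contradiction. So (1,4) = 8.
(2,4) = 17 − 8 = 9 completes the 17 down.
Given what's placed, (2,1) must be 7 to fit the 26 across and 16 down.
(2,2) = 26 − 18 = 8 completes the 26 across.
(1,1) = 16 − 7 = 9 completes the 16 down.
(1,2) = 26 − 22 = 4 completes the 26 across.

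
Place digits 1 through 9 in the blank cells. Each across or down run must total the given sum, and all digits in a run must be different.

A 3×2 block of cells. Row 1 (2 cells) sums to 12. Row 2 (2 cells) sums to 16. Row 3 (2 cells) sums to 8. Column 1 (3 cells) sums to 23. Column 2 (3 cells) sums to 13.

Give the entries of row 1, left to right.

16 in 2 cells must be {7,9}; 23 in 3 cells must be {6,8,9}.
The 16 across and the 23 down share only 9, so (2,1) = 9.
(2,2) = 16 − 9 = 7 completes the 16 across.
Given what's placed, (3,1) must be 6 to fit the 8 across and 23 down.
(3,2) = 8 − 6 = 2 completes the 8 across.
(1,1) = 23 − 15 = 8 completes the 23 down.
(1,2) = 12 − 8 = 4 completes the 12 across.

8, 4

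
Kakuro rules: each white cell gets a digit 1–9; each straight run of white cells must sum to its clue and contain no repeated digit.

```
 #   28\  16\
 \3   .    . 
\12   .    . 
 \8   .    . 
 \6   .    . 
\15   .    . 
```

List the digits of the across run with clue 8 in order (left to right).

3 in 2 cells must be {1,2}; 16 in 5 cells must be {1,2,3,4,6}.
Only 6 fits R5C2 under both its across sum 15 and down sum 16.
R5C1 = 15 − 6 = 9 completes the 15 across.
Nothing is forced directly, so branch on R2C2, whose candidates are 3 or 4. If R2C2 = 3: then R2C1 would have to be in {9} for the 12 across but in {1,2,3,4,5,6,7,8} for the 28 down — contradiction. So R2C2 = 4.
R2C1 = 12 − 4 = 8 completes the 12 across.
No cell is forced outright now. R1C1 can only be 1 or 2 (the digits allowed by both its 3 across and its 28 down). If R1C1 = 1: that forces R1C2 = 2, R4C1 = 4, after which R4C2 would have to be in {2} for the 6 across but in {1,3} for the 16 down — contradiction. So R1C1 = 2.
R1C2 = 3 − 2 = 1 completes the 3 across.
Given what's placed, R4C2 must be 2 to fit the 6 across and 16 down.
R3C2 = 16 − 13 = 3 completes the 16 down.
R4C1 = 6 − 2 = 4 completes the 6 across.
R3C1 = 8 − 3 = 5 completes the 8 across.

5 3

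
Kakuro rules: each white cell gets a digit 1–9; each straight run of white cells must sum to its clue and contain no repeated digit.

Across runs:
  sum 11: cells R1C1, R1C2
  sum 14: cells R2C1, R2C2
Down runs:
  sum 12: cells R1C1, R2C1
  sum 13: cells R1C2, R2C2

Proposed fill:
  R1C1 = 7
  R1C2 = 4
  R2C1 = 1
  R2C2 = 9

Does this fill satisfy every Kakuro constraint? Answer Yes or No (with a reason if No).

No — the down run R1C1–R2C1 sums to 8, not 12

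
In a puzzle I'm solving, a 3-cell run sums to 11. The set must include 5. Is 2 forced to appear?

Yes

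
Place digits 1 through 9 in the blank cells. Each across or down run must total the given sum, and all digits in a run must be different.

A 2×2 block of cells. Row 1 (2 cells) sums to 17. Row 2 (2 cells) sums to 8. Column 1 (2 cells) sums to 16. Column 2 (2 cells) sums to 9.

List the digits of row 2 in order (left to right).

17 in 2 cells must be {8,9}; 16 in 2 cells must be {7,9}.
The 17 across and the 16 down share only 9, so (1,1) = 9.
(1,2) = 17 − 9 = 8 completes the 17 across.
(2,1) = 16 − 9 = 7 completes the 16 down.
(2,2) = 8 − 7 = 1 completes the 8 across.

7, 1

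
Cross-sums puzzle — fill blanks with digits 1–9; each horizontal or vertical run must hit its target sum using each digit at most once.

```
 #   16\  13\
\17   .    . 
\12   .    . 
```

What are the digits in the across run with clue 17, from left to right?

17 in 2 cells must be {8,9}; 16 in 2 cells must be {7,9}.
The 17 across and the 16 down share only 9, so R1C1 = 9.
R1C2 = 17 − 9 = 8 completes the 17 across.
R2C1 = 16 − 9 = 7 completes the 16 down.
R2C2 = 12 − 7 = 5 completes the 12 across.

9 8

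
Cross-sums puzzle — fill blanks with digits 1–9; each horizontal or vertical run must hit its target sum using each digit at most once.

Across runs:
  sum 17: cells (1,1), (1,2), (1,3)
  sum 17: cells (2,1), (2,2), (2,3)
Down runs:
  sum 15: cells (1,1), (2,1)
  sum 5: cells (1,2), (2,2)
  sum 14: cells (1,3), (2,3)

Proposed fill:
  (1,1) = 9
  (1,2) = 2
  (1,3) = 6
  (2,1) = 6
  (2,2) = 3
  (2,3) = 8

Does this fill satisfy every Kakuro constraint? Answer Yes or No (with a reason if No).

Yes

Across: 9+2+6=17; 6+3+8=17. Down: 9+6=15; 2+3=5; 6+8=14. No digit repeats within any run.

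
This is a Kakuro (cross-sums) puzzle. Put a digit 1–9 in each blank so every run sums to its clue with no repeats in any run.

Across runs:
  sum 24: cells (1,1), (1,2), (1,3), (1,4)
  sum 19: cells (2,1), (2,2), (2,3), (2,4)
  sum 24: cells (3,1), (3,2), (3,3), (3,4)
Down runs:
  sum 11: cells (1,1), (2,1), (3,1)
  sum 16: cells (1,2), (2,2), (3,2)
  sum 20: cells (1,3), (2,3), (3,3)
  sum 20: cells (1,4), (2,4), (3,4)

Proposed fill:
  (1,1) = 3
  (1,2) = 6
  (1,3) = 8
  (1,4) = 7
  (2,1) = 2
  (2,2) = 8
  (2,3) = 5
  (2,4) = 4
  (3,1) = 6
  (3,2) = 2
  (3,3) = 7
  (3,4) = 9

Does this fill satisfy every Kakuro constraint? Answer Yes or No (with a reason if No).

Across: 3+6+8+7=24; 2+8+5+4=19; 6+2+7+9=24. Down: 3+2+6=11; 6+8+2=16; 8+5+7=20; 7+4+9=20. No digit repeats within any run.

Yes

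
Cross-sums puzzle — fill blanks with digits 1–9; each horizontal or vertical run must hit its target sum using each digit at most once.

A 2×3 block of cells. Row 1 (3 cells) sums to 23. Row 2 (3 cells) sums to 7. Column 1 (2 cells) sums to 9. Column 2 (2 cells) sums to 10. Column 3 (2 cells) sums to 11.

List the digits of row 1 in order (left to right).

8 6 9

23 in 3 cells must be {6,8,9}; 7 in 3 cells must be {1,2,4}.
Nothing is forced directly, so branch on (1,1), whose candidates are 6 or 8. If (1,1) = 6: then (2,1) would have to be in {1,2,4} for the 7 across but in {3} for the 9 down — contradiction. So (1,1) = 8.
(2,1) = 9 − 8 = 1 completes the 9 down.
Nothing is forced directly, so branch on (2,2), whose candidates are 2 or 4. If (2,2) = 2: then (1,2) would have to be in {6,9} for the 23 across but in {8} for the 10 down — contradiction. So (2,2) = 4.
(1,2) = 10 − 4 = 6 completes the 10 down.
(1,3) = 23 − 14 = 9 completes the 23 across.
(2,3) = 7 − 5 = 2 completes the 7 across.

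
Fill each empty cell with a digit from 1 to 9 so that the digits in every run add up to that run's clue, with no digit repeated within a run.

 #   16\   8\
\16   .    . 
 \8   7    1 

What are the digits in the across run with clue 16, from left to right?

9 7

16 in 2 cells must be {7,9}.
R1C1 = 16 − 7 = 9 completes the 16 down.
R1C2 = 16 − 9 = 7 completes the 16 across.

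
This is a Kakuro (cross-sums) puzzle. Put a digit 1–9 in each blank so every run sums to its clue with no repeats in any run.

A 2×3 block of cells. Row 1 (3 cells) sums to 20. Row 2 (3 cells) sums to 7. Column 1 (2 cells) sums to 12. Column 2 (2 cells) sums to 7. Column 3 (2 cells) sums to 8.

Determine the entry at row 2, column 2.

2

7 in 3 cells must be {1,2,4}.
The 7 across and the 12 down share only 4, so (2,1) = 4.
(1,1) = 12 − 4 = 8 completes the 12 down.
Nothing is forced directly, so branch on (1,2), whose candidates are 3 or 5. If (1,2) = 3: then (1,3) would have to be in {9} for the 20 across but in {1,2,3,5,6,7} for the 8 down — contradiction. So (1,2) = 5.
(1,3) = 20 − 13 = 7 completes the 20 across.
(2,2) = 7 − 5 = 2 completes the 7 down.
(2,3) = 7 − 6 = 1 completes the 7 across.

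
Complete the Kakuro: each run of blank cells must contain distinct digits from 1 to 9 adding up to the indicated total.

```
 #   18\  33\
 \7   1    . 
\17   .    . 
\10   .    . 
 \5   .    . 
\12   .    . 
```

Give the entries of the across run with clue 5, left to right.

17 in 2 cells must be {8,9}.
R1C2 = 7 − 1 = 6 completes the 7 across.
Given what's placed, R2C1 must be 8 to fit the 17 across and 18 down.
R2C2 = 17 − 8 = 9 completes the 17 across.
R4C2 = 3: the only remaining digit allowed by both the 5 across and the 33 down.
R4C1 = 5 − 3 = 2 completes the 5 across.

2 3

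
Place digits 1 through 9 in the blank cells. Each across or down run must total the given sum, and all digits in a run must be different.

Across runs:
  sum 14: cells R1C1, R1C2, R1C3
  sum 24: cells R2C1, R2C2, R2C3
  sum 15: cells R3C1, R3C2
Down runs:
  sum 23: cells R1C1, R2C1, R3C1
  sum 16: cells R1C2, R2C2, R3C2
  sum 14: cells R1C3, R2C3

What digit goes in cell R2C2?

24 in 3 cells must be {7,8,9}; 23 in 3 cells must be {6,8,9}.
Nothing is forced directly, so branch on R2C1, whose candidates are 8 or 9. If R2C1 = 9: that forces R2C3 = 8, R1C3 = 6, R2C2 = 7, after which R1C1 would have to be in {1,3,5,7} for the 14 across but in {6,8} for the 23 down — contradiction. So R2C1 = 8.
Given what's placed, R2C3 must be 9 to fit the 24 across and 14 down.
R1C3 = 14 − 9 = 5 completes the 14 down.
R2C2 = 24 − 17 = 7 completes the 24 across.

7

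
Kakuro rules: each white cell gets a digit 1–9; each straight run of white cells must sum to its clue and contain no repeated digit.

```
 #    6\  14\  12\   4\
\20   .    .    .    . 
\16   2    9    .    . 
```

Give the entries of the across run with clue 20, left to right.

4 5 8 3

4 in 2 cells must be {1,3}.
R1C1 = 6 − 2 = 4 completes the 6 down.
R1C2 = 14 − 9 = 5 completes the 14 down.
R1C4 = 3: the only remaining digit allowed by both the 20 across and the 4 down.
R2C3 = 4: the only remaining digit allowed by both the 16 across and the 12 down.
R2C4 = 16 − 15 = 1 completes the 16 across.
R1C3 = 20 − 12 = 8 completes the 20 across.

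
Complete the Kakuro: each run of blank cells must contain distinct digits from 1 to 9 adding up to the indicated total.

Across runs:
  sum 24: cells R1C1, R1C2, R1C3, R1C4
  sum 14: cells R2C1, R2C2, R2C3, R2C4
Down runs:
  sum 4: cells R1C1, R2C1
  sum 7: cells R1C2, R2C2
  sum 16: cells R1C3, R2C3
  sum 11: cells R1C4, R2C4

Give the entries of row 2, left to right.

4 in 2 cells must be {1,3}; 16 in 2 cells must be {7,9}.
Only 7 fits R2C3 under both its across sum 14 and down sum 16.
R1C3 = 16 − 7 = 9 completes the 16 down.
Given what's placed, R2C1 must be 1 to fit the 14 across and 4 down.
R1C1 = 4 − 1 = 3 completes the 4 down.
No cell is forced outright now. R2C2 can only be 2 or 4 (the digits allowed by both its 14 across and its 7 down). If R2C2 = 4: then R1C2 would have to be in {4,5,7,8} for the 24 across but in {3} for the 7 down — contradiction. So R2C2 = 2.
R1C2 = 7 − 2 = 5 completes the 7 down.
R1C4 = 24 − 17 = 7 completes the 24 across.
R2C4 = 14 − 10 = 4 completes the 14 across.

1 2 7 4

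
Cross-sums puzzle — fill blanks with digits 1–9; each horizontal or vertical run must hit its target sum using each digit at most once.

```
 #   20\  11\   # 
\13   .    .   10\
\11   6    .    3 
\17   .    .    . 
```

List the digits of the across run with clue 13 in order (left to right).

5 8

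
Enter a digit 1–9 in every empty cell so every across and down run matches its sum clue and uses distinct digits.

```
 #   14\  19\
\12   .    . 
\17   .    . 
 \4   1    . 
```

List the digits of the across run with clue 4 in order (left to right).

17 in 2 cells must be {8,9}; 4 in 2 cells must be {1,3}.
R3C2 = 4 − 1 = 3 completes the 4 across.
Given what's placed, R2C2 must be 9 to fit the 17 across and 19 down.
R1C2 = 19 − 12 = 7 completes the 19 down.
R2C1 = 17 − 9 = 8 completes the 17 across.
R1C1 = 12 − 7 = 5 completes the 12 across.

1, 3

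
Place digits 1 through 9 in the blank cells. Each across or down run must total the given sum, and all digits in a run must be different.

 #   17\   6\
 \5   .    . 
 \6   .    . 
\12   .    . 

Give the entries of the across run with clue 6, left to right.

5 1

6 in 3 cells must be {1,2,3}.
The 12 across and the 6 down share only 3, so R3C2 = 3.
R3C1 = 12 − 3 = 9 completes the 12 across.
Nothing is forced directly, so branch on R1C2, whose candidates are 1 or 2. If R1C2 = 1: then R1C1 would have to be in {4} for the 5 across but in {1,2,3,5,6,7} for the 17 down — contradiction. So R1C2 = 2.
R1C1 = 5 − 2 = 3 completes the 5 across.
R2C1 = 17 − 12 = 5 completes the 17 down.
R2C2 = 6 − 5 = 1 completes the 6 across.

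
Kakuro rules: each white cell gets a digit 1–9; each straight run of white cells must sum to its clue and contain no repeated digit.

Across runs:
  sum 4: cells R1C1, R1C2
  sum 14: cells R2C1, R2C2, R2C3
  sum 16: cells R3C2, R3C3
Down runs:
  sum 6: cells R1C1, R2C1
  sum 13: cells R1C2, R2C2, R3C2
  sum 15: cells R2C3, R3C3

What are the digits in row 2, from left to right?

4 in 2 cells must be {1,3}; 16 in 2 cells must be {7,9}.
The 4 across and the 6 down share only 1, so R1C1 = 1.
R1C2 = 4 − 1 = 3 completes the 4 across.
R2C1 = 6 − 1 = 5 completes the 6 down.
R3C2 = 9: the only remaining digit allowed by both the 16 across and the 13 down.
R3C3 = 16 − 9 = 7 completes the 16 across.
R2C2 = 13 − 12 = 1 completes the 13 down.
R2C3 = 14 − 6 = 8 completes the 14 across.

5 1 8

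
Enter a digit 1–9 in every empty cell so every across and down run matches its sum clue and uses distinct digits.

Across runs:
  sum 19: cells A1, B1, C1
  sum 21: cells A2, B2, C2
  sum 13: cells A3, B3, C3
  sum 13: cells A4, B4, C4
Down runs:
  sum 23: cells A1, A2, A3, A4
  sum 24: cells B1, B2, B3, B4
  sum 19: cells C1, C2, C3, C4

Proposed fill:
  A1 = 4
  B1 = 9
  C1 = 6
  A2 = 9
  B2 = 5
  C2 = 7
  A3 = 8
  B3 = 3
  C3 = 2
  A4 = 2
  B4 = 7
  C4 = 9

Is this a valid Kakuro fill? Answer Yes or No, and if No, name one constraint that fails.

No — the across run A4–C4 sums to 18, not 13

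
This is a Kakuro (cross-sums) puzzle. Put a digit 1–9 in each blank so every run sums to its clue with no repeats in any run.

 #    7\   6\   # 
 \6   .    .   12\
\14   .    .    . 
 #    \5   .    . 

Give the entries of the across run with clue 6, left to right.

6 in 3 cells must be {1,2,3}.
Nothing is forced directly, so branch on R1C2, whose candidates are 1 or 2. If R1C2 = 2: that forces R1C1 = 4, R2C1 = 3, after which R2C2 would have to be in {2,4,5,6,7,9} for the 14 across but in {1,3} for the 6 down — contradiction. So R1C2 = 1.
R1C1 = 6 − 1 = 5 completes the 6 across.
R2C1 = 7 − 5 = 2 completes the 7 down.
R2C2 = 3: the only remaining digit allowed by both the 14 across and the 6 down.
R2C3 = 14 − 5 = 9 completes the 14 across.
R3C2 = 6 − 4 = 2 completes the 6 down.
R3C3 = 5 − 2 = 3 completes the 5 across.

5 1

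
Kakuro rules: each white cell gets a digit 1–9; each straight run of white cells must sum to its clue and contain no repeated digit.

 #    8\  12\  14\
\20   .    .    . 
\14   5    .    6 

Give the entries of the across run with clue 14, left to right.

5 3 6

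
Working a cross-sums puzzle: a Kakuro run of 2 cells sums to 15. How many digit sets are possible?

2 distinct digits from 1–9 sum between 3 and 17.
Enumerating: {6,9}, {7,8}.

2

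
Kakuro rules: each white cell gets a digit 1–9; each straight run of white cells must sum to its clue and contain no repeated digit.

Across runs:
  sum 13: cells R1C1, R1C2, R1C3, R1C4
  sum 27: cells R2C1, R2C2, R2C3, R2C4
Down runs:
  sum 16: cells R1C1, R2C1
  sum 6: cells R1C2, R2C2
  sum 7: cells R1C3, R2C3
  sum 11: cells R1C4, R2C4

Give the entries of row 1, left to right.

7 2 1 3

16 in 2 cells must be {7,9}.
Only 7 fits R1C1 under both its across sum 13 and down sum 16.
R2C1 = 16 − 7 = 9 completes the 16 down.
Nothing is forced directly, so branch on R1C2, whose candidates are 1 or 2. If R1C2 = 1: that forces R2C2 = 5, R2C3 = 6, R2C4 = 7, after which R1C3 would have to be in {2,3} for the 13 across but in {1} for the 7 down — contradiction. So R1C2 = 2.
R1C4 = 3: the only remaining digit allowed by both the 13 across and the 11 down.
R2C2 = 6 − 2 = 4 completes the 6 down.
Given what's placed, R2C3 must be 6 to fit the 27 across and 7 down.
R2C4 = 27 − 19 = 8 completes the 27 across.
R1C3 = 13 − 12 = 1 completes the 13 across.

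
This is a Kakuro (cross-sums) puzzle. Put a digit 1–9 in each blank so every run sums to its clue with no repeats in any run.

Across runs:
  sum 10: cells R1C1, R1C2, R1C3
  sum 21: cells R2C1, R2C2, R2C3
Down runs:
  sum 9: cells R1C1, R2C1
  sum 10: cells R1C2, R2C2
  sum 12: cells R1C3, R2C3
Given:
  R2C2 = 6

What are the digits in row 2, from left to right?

R1C2 = 10 − 6 = 4 completes the 10 down.
Given what's placed, R1C3 must be 5 to fit the 10 across and 12 down.
R2C3 = 12 − 5 = 7 completes the 12 down.
R1C1 = 10 − 9 = 1 completes the 10 across.
R2C1 = 21 − 13 = 8 completes the 21 across.

8 6 7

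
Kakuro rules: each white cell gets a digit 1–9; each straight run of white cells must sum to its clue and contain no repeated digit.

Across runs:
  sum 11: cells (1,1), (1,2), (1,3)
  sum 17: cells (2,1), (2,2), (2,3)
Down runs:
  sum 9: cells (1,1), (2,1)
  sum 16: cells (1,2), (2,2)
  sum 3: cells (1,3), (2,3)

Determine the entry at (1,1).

3

16 in 2 cells must be {7,9}; 3 in 2 cells must be {1,2}.
The 11 across and the 16 down share only 7, so (1,2) = 7.
Given what's placed, (1,3) must be 1 to fit the 11 across and 3 down.
(2,2) = 16 − 7 = 9 completes the 16 down.
(2,3) = 3 − 1 = 2 completes the 3 down.
(1,1) = 11 − 8 = 3 completes the 11 across.
(2,1) = 17 − 11 = 6 completes the 17 across.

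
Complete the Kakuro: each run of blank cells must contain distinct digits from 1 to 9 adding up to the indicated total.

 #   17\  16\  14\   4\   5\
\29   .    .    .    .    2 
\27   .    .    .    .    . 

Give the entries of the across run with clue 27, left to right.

8 9 6 1 3

17 in 2 cells must be {8,9}; 16 in 2 cells must be {7,9}; 4 in 2 cells must be {1,3}.
Given what's placed, R1C4 must be 3 to fit the 29 across and 4 down.
R2C4 = 4 − 3 = 1 completes the 4 down.
R2C5 = 5 − 2 = 3 completes the 5 down.
Given what's placed, R2C2 must be 9 to fit the 27 across and 16 down.
R1C2 = 16 − 9 = 7 completes the 16 down.
Given what's placed, R2C1 must be 8 to fit the 27 across and 17 down.
R2C3 = 27 − 21 = 6 completes the 27 across.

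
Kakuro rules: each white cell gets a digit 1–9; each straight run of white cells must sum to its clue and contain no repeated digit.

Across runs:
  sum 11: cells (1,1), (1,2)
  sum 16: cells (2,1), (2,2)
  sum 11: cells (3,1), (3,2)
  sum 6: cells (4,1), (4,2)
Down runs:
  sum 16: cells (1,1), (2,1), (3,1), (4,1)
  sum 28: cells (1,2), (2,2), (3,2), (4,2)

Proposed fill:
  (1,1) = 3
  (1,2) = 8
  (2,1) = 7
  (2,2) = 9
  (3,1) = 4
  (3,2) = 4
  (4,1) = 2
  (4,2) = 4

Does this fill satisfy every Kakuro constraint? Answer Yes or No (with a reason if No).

No — the across run (3,1)–(3,2) sums to 8, not 11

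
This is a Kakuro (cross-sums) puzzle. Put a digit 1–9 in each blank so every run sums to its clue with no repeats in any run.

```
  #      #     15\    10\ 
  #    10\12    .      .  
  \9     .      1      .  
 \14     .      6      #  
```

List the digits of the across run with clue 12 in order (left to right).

R1C2 = 15 − 7 = 8 completes the 15 down.
R1C3 = 12 − 8 = 4 completes the 12 across.
R2C3 = 10 − 4 = 6 completes the 10 down.
R3C1 = 14 − 6 = 8 completes the 14 across.
R2C1 = 9 − 7 = 2 completes the 9 across.

8, 4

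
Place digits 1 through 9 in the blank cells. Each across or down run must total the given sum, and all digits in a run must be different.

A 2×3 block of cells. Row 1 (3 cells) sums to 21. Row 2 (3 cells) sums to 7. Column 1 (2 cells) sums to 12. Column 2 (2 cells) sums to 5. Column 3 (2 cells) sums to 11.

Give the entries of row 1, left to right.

7 in 3 cells must be {1,2,4}.
The 21 across and the 5 down share only 4, so (1,2) = 4.
The 7 across and the 12 down share only 4, so (2,1) = 4.
(2,2) = 5 − 4 = 1 completes the 5 down.
(2,3) = 7 − 5 = 2 completes the 7 across.
(1,1) = 12 − 4 = 8 completes the 12 down.
(1,3) = 21 − 12 = 9 completes the 21 across.

8 4 9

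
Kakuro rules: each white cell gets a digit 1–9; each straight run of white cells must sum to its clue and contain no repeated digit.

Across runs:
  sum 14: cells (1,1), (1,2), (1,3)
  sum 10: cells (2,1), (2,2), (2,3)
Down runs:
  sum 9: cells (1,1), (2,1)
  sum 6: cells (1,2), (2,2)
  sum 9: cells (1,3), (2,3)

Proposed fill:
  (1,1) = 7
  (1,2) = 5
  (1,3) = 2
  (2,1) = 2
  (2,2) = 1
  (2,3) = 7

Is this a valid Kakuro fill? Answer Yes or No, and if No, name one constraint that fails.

Yes

Across: 7+5+2=14; 2+1+7=10. Down: 7+2=9; 5+1=6; 2+7=9. No digit repeats within any run.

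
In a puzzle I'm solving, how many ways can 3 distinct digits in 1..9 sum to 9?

3 distinct digits from 1–9 sum between 6 and 24.
Enumerating: {1,2,6}, {1,3,5}, {2,3,4}.

3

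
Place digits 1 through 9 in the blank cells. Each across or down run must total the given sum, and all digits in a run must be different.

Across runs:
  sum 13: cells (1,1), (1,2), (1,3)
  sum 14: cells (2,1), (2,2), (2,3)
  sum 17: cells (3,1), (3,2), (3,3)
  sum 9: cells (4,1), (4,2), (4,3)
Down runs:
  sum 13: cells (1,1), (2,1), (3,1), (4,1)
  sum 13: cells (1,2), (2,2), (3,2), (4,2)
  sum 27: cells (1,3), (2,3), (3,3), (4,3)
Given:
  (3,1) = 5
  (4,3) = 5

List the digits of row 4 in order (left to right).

3, 1, 5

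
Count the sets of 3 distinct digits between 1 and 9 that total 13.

7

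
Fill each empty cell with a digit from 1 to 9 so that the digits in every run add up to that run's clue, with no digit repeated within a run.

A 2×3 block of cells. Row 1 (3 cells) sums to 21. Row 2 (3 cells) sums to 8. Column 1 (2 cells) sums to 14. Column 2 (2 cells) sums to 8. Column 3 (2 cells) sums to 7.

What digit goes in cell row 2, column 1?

The 8 across and the 14 down share only 5, so (2,1) = 5.
(1,1) = 14 − 5 = 9 completes the 14 down.
Nothing is forced directly, so branch on (1,2), whose candidates are 5 or 7. If (1,2) = 5: then (1,3) would have to be in {7} for the 21 across but in {1,2,3,4,5,6} for the 7 down — contradiction. So (1,2) = 7.
(1,3) = 21 − 16 = 5 completes the 21 across.
(2,2) = 8 − 7 = 1 completes the 8 down.
(2,3) = 8 − 6 = 2 completes the 8 across.

5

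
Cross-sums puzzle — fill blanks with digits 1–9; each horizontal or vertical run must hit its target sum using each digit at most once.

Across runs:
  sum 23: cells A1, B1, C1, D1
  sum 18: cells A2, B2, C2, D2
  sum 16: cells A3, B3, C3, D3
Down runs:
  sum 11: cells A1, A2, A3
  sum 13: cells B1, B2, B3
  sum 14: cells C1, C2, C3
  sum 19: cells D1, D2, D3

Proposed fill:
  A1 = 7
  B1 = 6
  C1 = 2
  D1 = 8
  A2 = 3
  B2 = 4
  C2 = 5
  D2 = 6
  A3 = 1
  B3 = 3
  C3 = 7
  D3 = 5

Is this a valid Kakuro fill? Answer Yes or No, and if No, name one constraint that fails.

Across: 7+6+2+8=23; 3+4+5+6=18; 1+3+7+5=16. Down: 7+3+1=11; 6+4+3=13; 2+5+7=14; 8+6+5=19. No digit repeats within any run.

Yes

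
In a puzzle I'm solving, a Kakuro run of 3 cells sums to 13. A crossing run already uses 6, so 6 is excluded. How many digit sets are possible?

3 distinct digits from 1–9 sum between 6 and 24.
Dropping sets that contain 6.
Enumerating: {1,3,9}, {1,4,8}, {1,5,7}, {2,3,8}, {2,4,7}.

5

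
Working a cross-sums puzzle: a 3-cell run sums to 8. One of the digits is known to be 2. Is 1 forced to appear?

The only way to make 8 from 3 distinct digits under that restriction is {1,2,5}, which contains 1.

Yes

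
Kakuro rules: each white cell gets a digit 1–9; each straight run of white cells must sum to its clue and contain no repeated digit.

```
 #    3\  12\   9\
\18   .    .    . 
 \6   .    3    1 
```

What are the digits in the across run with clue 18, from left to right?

1, 9, 8

6 in 3 cells must be {1,2,3}; 3 in 2 cells must be {1,2}.
R1C2 = 12 − 3 = 9 completes the 12 down.
R1C3 = 9 − 1 = 8 completes the 9 down.
R2C1 = 6 − 4 = 2 completes the 6 across.
R1C1 = 18 − 17 = 1 completes the 18 across.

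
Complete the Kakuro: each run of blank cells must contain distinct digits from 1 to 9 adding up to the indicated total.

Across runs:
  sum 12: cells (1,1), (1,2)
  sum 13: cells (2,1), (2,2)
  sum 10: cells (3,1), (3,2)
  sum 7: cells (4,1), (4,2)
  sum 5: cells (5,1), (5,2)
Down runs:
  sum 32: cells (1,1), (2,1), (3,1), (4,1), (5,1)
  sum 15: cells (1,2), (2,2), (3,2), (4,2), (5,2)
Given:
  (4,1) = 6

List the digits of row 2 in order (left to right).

9 4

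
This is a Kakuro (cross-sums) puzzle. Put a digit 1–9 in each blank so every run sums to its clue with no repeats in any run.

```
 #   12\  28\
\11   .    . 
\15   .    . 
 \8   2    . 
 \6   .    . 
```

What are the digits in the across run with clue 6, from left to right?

1, 5

Given what's placed, R2C1 must be 6 to fit the 15 across and 12 down.
R2C2 = 15 − 6 = 9 completes the 15 across.
R3C2 = 8 − 2 = 6 completes the 8 across.
Given what's placed, R4C1 must be 1 to fit the 6 across and 12 down.
R4C2 = 6 − 1 = 5 completes the 6 across.
R1C1 = 12 − 9 = 3 completes the 12 down.
R1C2 = 11 − 3 = 8 completes the 11 across.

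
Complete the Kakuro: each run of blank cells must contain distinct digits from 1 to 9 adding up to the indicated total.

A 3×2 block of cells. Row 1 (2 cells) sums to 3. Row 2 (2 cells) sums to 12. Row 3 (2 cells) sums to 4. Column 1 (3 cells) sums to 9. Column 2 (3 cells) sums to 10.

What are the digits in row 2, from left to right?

5, 7

3 in 2 cells must be {1,2}; 4 in 2 cells must be {1,3}.
Nothing is forced directly, so branch on (1,1), whose candidates are 1 or 2. If (1,1) = 2: that forces (1,2) = 1, (3,2) = 3, after which (2,2) would have to be in {3,4,5,7,8,9} for the 12 across but in {6} for the 10 down — contradiction. So (1,1) = 1.
(1,2) = 3 − 1 = 2 completes the 3 across.
Given what's placed, (3,1) must be 3 to fit the 4 across and 9 down.
(3,2) = 4 − 3 = 1 completes the 4 across.
(2,1) = 9 − 4 = 5 completes the 9 down.
(2,2) = 12 − 5 = 7 completes the 12 across.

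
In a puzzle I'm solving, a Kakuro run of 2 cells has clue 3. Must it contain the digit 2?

Yes

The only way to make 3 from 2 distinct digits is {1,2}, which contains 2.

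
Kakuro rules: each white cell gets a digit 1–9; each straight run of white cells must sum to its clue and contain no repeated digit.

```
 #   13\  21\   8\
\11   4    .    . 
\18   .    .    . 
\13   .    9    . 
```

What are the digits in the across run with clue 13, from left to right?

Given what's placed, R1C2 must be 5 to fit the 11 across and 21 down.
R1C3 = 11 − 9 = 2 completes the 11 across.
R2C2 = 21 − 14 = 7 completes the 21 down.
R2C3 = 5: the only remaining digit allowed by both the 18 across and the 8 down.
R3C3 = 8 − 7 = 1 completes the 8 down.
R2C1 = 18 − 12 = 6 completes the 18 across.
R3C1 = 13 − 10 = 3 completes the 13 across.

3, 9, 1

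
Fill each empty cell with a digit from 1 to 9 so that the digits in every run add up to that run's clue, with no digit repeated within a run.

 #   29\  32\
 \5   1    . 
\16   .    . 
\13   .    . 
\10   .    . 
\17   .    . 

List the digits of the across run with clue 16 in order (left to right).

7, 9

16 in 2 cells must be {7,9}; 17 in 2 cells must be {8,9}.
R1C2 = 5 − 1 = 4 completes the 5 across.
Given what's placed, R2C2 must be 9 to fit the 16 across and 32 down.
R5C2 = 8: the only remaining digit allowed by both the 17 across and the 32 down.
R2C1 = 16 − 9 = 7 completes the 16 across.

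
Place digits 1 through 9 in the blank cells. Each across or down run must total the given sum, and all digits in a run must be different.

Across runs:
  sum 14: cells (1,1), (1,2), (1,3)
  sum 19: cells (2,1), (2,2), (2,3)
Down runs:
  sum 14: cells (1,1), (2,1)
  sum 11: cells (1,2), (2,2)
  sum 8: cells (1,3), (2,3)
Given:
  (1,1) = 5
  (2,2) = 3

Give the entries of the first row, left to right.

5 8 1

(1,2) = 11 − 3 = 8 completes the 11 down.
(1,3) = 14 − 13 = 1 completes the 14 across.
(2,1) = 14 − 5 = 9 completes the 14 down.
(2,3) = 19 − 12 = 7 completes the 19 across.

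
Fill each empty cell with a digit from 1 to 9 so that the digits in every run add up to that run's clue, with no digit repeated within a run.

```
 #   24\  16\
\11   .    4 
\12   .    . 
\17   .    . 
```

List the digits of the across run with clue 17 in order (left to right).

8 9

17 in 2 cells must be {8,9}; 24 in 3 cells must be {7,8,9}.
R1C1 = 11 − 4 = 7 completes the 11 across.
Given what's placed, R3C2 must be 9 to fit the 17 across and 16 down.
R2C2 = 16 − 13 = 3 completes the 16 down.
R3C1 = 17 − 9 = 8 completes the 17 across.
R2C1 = 12 − 3 = 9 completes the 12 across.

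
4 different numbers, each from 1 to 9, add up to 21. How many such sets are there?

11

4 distinct digits from 1–9 sum between 10 and 30.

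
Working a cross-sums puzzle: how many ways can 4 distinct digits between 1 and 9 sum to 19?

11

4 distinct digits from 1–9 sum between 10 and 30.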